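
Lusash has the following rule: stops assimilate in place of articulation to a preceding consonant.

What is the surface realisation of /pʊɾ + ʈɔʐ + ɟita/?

[pʊɾtɔʐɖita]

/ʈ/ is a voiceless retroflex stop. The preceding trigger /ɾ/ is alveolar, so /ʈ/ must become alveolar as well.
The voiceless alveolar stop is [t], so /ʈ/ → [t].
The same rule applies at the second boundary: /ɟ/ → [ɖ] next to /ʐ/.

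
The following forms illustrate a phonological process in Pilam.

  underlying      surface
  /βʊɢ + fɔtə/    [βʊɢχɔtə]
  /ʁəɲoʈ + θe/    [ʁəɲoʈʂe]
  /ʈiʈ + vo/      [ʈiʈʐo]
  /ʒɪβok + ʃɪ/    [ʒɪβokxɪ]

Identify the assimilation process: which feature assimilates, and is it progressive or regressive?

Comparing underlying and surface forms, /f/ → [χ] is the alternation; the neighbouring /ɢ/ is constant.
/f/ is labiodental while /ɢ/ is uvular; the output [χ] is uvular, matching the trigger — so the feature that spreads is place.
Manner and voice are unchanged, so the assimilation is partial, not total.
The same holds elsewhere in the data: /θ/ → [ʂ] after /ʈ/ (dental → retroflex, matching retroflex); /v/ → [ʐ] after /ʈ/ (labiodental → retroflex, matching retroflex); /ʃ/ → [x] after /k/ (postalveolar → velar, matching velar) — only place changes, and always toward the preceding segment.
The trigger is the preceding segment, so the direction is progressive (perseverative).

progressive place assimilation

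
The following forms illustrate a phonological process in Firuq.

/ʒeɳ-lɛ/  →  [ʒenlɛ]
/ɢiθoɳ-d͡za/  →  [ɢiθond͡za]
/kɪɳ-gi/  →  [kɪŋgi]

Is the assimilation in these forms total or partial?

partial assimilation

Underlying /ɳ/ is realised as [n] next to /l/; /l/ itself does not change.
The change retroflex → alveolar matches the place of the following /l/, identifying this as place assimilation.
Manner and voice are unchanged, so the assimilation is partial, not total.
The same holds elsewhere in the data: /ɳ/ → [n] before /d͡z/ (retroflex → alveolar, matching alveolar); /ɳ/ → [ŋ] before /g/ (retroflex → velar, matching velar) — only place changes, and always toward the following segment.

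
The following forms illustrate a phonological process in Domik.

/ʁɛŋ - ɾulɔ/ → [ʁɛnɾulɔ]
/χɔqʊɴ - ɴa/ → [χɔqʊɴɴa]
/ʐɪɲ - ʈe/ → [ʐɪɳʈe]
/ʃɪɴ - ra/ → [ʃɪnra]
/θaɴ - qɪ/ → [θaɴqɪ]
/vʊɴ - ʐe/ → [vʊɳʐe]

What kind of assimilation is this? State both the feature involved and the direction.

regressive place assimilation

The segment that alternates is /ŋ/, which surfaces as [n] when adjacent to /ɾ/.
/ŋ/ is velar while /ɾ/ is alveolar; the output [n] is alveolar, matching the trigger — so the feature that spreads is place.
Manner and voice are unchanged, so the assimilation is partial, not total.
The same holds elsewhere in the data: /ɲ/ → [ɳ] before /ʈ/ (palatal → retroflex, matching retroflex); /ɴ/ → [n] before /r/ (uvular → alveolar, matching alveolar); /ɴ/ → [ɳ] before /ʐ/ (uvular → retroflex, matching retroflex) — only place changes, and always toward the following segment.
Nothing changes in [χɔqʊɴɴa], [θaɴqɪ]: there the adjacent consonants already agree in place (/ɴ/ and /ɴ/ are both uvular; /ɴ/ and /q/ are both uvular), so these forms are consistent with the same rule.
The trigger is the following segment, so the direction is regressive (anticipatory).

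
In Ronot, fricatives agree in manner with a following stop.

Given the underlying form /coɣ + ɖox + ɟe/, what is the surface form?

[cogɖokɟe]

/ɣ/ is a voiced velar fricative. The following trigger /ɖ/ is a stop, so /ɣ/ must become a stop as well.
A voiced velar stop is [g], so the surface segment is [g].
The same rule applies at the second boundary: /x/ → [k] next to /ɟ/.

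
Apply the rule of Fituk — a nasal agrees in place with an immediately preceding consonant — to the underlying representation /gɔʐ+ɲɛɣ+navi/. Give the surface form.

/ɲ/ is a voiced palatal nasal. The preceding trigger /ʐ/ is retroflex, so /ɲ/ must become retroflex as well.
A voiced retroflex nasal is [ɳ], so the surface segment is [ɳ].
The same rule applies at the second boundary: /n/ → [ŋ] next to /ɣ/.

[gɔʐɳɛɣŋavi]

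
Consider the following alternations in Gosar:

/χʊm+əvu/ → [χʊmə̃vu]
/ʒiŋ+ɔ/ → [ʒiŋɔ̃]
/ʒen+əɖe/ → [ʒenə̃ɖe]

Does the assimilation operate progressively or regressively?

The vowel /ə/ surfaces as nasalised [ə̃] next to the preceding nasal /m/ — it has acquired the [+nasal] feature of its neighbour.
Likewise in the remaining data: /ɔ/ → [ɔ̃] after /ŋ/; /ə/ → [ə̃] after /n/ — each time a vowel is nasalised next to a preceding nasal.
Because the conditioning nasal is to the left of the vowel that changes, the process is progressive (perseverative).

progressive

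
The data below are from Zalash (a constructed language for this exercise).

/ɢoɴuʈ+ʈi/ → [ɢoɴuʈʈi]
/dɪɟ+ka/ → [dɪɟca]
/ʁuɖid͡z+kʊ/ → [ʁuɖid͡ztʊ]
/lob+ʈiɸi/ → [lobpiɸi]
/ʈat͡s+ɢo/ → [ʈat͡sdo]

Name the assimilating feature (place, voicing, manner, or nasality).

The segment that alternates is /k/, which surfaces as [c] when adjacent to /ɟ/.
/k/ is velar while /ɟ/ is palatal; the output [c] is palatal, matching the trigger — so the feature that spreads is place.
The other alternating forms pattern the same way: /k/ → [t] after /d͡z/ (velar → alveolar, matching alveolar); /ʈ/ → [p] after /b/ (retroflex → bilabial, matching bilabial); /ɢ/ → [d] after /t͡s/ (uvular → alveolar, matching alveolar) — only place changes, and always toward the preceding segment.
No alternation appears in [ɢoɴuʈʈi]: there the adjacent consonants already agree in place (/ʈ/ and /ʈ/ are both retroflex), so this form is consistent with the same rule.

place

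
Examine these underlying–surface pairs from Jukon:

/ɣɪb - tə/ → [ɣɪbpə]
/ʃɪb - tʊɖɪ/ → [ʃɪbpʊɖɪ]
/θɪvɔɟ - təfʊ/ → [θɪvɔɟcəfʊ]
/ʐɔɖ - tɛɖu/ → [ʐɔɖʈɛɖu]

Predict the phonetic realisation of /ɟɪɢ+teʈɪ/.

The data show progressive place assimilation: /t/ → [p] after /b/; /t/ → [c] after /ɟ/; /t/ → [ʈ] after /ɖ/. In each pair only place changes, matching the preceding consonant, while manner and voice stay constant.
/t/ is a voiceless alveolar stop. The preceding trigger /ɢ/ is uvular, so /t/ must become uvular as well.
Changing only its place to uvular gives [q] — the voiceless uvular stop.

[ɟɪɢqeʈɪ]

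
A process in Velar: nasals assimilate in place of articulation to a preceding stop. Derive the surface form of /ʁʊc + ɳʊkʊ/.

[ʁʊcɲʊkʊ]

The rule targets /ɳ/ (voiced retroflex nasal), which sits after the trigger /c/ (palatal).
The voiced palatal nasal is [ɲ], so /ɳ/ → [ɲ].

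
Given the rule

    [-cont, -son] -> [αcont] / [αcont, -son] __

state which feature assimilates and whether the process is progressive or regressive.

progressive manner assimilation

The shared variable α links the value of [cont] on the target to that of the neighbouring obstruent. [cont] distinguishes stops from fricatives — a manner-of-articulation feature — so this is manner assimilation.
Since the environment is written before the underscore, the trigger precedes the target; the direction is progressive.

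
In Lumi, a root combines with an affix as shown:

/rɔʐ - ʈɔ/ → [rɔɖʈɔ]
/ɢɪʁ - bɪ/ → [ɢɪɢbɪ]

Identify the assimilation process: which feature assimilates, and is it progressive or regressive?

regressive manner assimilation

Underlying /ʐ/ is realised as [ɖ] next to /ʈ/; /ʈ/ itself does not change.
/ʐ/ is a fricative while /ʈ/ is a stop; the output [ɖ] is a stop, matching the trigger — so the feature that spreads is manner.
Place and voice are unchanged, so the assimilation is partial, not total.
Checking the remaining alternation: /ʁ/ → [ɢ] before /b/ (fricative → stop, matching a stop) — only manner changes, and always toward the following segment.
Since the segment that changes precedes the conditioning segment, the assimilation is regressive.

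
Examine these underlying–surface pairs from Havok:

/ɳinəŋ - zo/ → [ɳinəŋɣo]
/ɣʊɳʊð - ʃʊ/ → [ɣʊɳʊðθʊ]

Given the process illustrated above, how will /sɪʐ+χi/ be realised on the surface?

[sɪʐʂi]

The data show progressive place assimilation: /z/ → [ɣ] after /ŋ/; /ʃ/ → [θ] after /ð/. In each pair only place changes, matching the preceding consonant, while manner and voice stay constant.
The rule targets /χ/ (voiceless uvular fricative), which sits after the trigger /ʐ/ (retroflex).
Changing only its place to retroflex gives [ʂ] — the voiceless retroflex fricative.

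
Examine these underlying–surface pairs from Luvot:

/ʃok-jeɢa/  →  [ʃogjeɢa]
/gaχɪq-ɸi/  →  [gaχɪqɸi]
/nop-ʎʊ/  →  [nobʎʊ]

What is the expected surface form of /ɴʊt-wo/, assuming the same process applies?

[ɴʊdwo]

The data show regressive voicing assimilation: /k/ → [g] before /j/; /p/ → [b] before /ʎ/. In each pair only voicing changes, matching the following consonant, while place and manner stay constant.
Nothing changes in [gaχɪqɸi]: there the adjacent consonants already agree in voicing (/q/ and /ɸ/ are both voiceless), so this form is consistent with the same rule.
The rule targets /t/ (voiceless alveolar stop), which sits before the trigger /w/ (voiced).
The voiced alveolar stop is [d], so /t/ → [d].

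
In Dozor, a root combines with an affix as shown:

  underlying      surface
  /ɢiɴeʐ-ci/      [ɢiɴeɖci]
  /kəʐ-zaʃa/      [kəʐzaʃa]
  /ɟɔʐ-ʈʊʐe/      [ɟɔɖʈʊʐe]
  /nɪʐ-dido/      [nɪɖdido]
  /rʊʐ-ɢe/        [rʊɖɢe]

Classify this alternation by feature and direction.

regressive manner assimilation

Comparing underlying and surface forms, /ʐ/ → [ɖ] is the alternation; the neighbouring /c/ is constant.
/ʐ/ is a fricative while /c/ is a stop; the output [ɖ] is a stop, matching the trigger — so the feature that spreads is manner.
Place and voice are unchanged, so the assimilation is partial, not total.
Checking the remaining alternations: /ʐ/ → [ɖ] before /ʈ/ (fricative → stop, matching a stop); /ʐ/ → [ɖ] before /d/ (fricative → stop, matching a stop); /ʐ/ → [ɖ] before /ɢ/ (fricative → stop, matching a stop) — only manner changes, and always toward the following segment.
No alternation appears in [kəʐzaʃa]: there the adjacent consonants already agree in manner (/ʐ/ and /z/ are both fricatives), so this form is consistent with the same rule.
Since the segment that changes precedes the conditioning segment, the assimilation is regressive.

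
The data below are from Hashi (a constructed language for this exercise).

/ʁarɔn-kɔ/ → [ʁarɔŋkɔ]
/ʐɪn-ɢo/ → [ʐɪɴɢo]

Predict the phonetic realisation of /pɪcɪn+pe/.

The data show regressive place assimilation: /n/ → [ŋ] before /k/; /n/ → [ɴ] before /ɢ/. In each pair only place changes, matching the following consonant, while manner and voice stay constant.
/n/ is a voiced alveolar nasal. The following trigger /p/ is bilabial, so /n/ must become bilabial as well.
A voiced bilabial nasal is [m], so the surface segment is [m].

[pɪcɪmpe]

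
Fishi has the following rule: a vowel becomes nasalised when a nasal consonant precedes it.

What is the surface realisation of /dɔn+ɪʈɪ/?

/ɪ/ sits next to the nasal /n/ and is therefore nasalised to [ɪ̃].

[dɔnɪ̃ʈɪ]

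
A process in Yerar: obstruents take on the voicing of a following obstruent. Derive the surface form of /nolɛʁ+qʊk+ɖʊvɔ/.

/ʁ/ is a voiced uvular fricative. The following trigger /q/ is voiceless, so /ʁ/ must become voiceless as well.
Changing only its voicing to voiceless gives [χ] — the voiceless uvular fricative.
The same rule applies at the second boundary: /k/ → [g] next to /ɖ/.

[nolɛχqʊgɖʊvɔ]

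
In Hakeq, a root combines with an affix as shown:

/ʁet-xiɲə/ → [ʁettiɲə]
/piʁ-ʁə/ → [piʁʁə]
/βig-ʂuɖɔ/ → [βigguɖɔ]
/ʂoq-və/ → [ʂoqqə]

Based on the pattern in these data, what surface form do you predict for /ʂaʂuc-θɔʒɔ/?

The data show progressive total assimilation (/x/ → [t] after /t/; /ʂ/ → [g] after /g/; /v/ → [q] after /q/): in every case the target segment becomes identical to its preceding neighbour, copying more than a single feature.
In [piʁʁə] the two consonants at the boundary are already identical (/ʁ/ + /ʁ/), so the rule applies vacuously and nothing changes.
/θ/ is the segment targeted by the rule; it sits immediately after /c/, so it assimilates completely and surfaces as [c].

[ʂaʂuccɔʒɔ]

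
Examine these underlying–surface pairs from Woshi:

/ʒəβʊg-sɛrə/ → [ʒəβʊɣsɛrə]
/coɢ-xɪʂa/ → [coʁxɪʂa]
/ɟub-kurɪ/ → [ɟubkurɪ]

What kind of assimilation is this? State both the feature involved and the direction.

Comparing underlying and surface forms, /g/ → [ɣ] is the alternation; the neighbouring /s/ is constant.
The change stop → fricative matches the manner of the following /s/, identifying this as manner assimilation.
Place and voice are unchanged, so the assimilation is partial, not total.
The other alternating form patterns the same way: /ɢ/ → [ʁ] before /x/ (stop → fricative, matching a fricative) — only manner changes, and always toward the following segment.
Nothing changes in [ɟubkurɪ]: there the adjacent consonants already agree in manner (/b/ and /k/ are both stops), so this form is consistent with the same rule.
Since the segment that changes precedes the conditioning segment, the assimilation is regressive.

regressive manner assimilation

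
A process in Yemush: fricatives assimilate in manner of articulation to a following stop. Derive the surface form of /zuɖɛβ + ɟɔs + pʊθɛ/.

The rule targets /β/ (voiced bilabial fricative), which sits before the trigger /ɟ/ (stop).
A voiced bilabial stop is [b], so the surface segment is [b].
The same rule applies at the second boundary: /s/ → [t] next to /p/.

[zuɖɛbɟɔtpʊθɛ]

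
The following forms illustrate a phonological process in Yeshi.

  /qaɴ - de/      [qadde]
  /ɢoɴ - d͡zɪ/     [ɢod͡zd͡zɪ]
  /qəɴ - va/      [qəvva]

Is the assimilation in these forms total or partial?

total assimilation

The segment that alternates is /ɴ/, which surfaces as [d] when adjacent to /d/.
The output [d] is identical to the trigger /d/ — every feature (place, manner, voicing) has been copied — so this is total assimilation.
The other forms behave the same way: /ɴ/ → [d͡z] before /d͡z/; /ɴ/ → [v] before /v/ — in each case the output is a copy of the following consonant.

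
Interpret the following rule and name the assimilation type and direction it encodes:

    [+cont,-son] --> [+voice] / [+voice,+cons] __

progressive voicing assimilation

The target ([+cont,-son], fricatives) acquires [+voice] next to a voiced consonant ([+voice,+cons]) — it takes on the voicing of its neighbour, so the feature that spreads is voicing.
Since the environment is written before the underscore, the trigger precedes the target; the direction is progressive.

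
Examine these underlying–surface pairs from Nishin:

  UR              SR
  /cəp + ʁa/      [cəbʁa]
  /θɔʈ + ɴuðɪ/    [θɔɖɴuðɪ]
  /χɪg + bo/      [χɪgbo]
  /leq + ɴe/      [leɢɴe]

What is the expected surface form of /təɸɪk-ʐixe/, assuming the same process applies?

The data show regressive voicing assimilation: /p/ → [b] before /ʁ/; /ʈ/ → [ɖ] before /ɴ/; /q/ → [ɢ] before /ɴ/. In each pair only voicing changes, matching the following consonant, while place and manner stay constant.
Nothing changes in [χɪgbo]: there the adjacent consonants already agree in voicing (/g/ and /b/ are both voiced), so this form is consistent with the same rule.
The rule targets /k/ (voiceless velar stop), which sits before the trigger /ʐ/ (voiced).
The voiced velar stop is [g], so /k/ → [g].

[təɸɪgʐixe]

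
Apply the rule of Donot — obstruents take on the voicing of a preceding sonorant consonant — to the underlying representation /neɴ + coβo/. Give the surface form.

The rule targets /c/ (voiceless palatal stop), which sits after the trigger /ɴ/ (voiced).
Changing only its voicing to voiced gives [ɟ] — the voiced palatal stop.

[neɴɟoβo]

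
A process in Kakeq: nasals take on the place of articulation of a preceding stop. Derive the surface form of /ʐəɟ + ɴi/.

/ɴ/ is a voiced uvular nasal. The preceding trigger /ɟ/ is palatal, so /ɴ/ must become palatal as well.
Changing only its place to palatal gives [ɲ] — the voiced palatal nasal.

[ʐəɟɲi]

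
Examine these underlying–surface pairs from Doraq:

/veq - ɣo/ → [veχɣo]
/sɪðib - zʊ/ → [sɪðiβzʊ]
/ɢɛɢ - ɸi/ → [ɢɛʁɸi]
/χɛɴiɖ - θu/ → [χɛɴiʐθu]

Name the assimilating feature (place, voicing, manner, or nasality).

Underlying /q/ is realised as [χ] next to /ɣ/; /ɣ/ itself does not change.
The change stop → fricative matches the manner of the following /ɣ/, identifying this as manner assimilation.
Checking the remaining alternations: /b/ → [β] before /z/ (stop → fricative, matching a fricative); /ɢ/ → [ʁ] before /ɸ/ (stop → fricative, matching a fricative); /ɖ/ → [ʐ] before /θ/ (stop → fricative, matching a fricative) — only manner changes, and always toward the following segment.

manner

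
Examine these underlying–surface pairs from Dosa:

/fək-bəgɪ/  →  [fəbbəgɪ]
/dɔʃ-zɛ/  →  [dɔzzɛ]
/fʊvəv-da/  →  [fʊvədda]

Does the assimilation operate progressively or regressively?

Underlying /k/ is realised as [b] next to /b/; /b/ itself does not change.
The output [b] is identical to the trigger /b/ — every feature (place, manner, voicing) has been copied — so this is total assimilation.
The other forms behave the same way: /ʃ/ → [z] before /z/; /v/ → [d] before /d/ — in each case the output is a copy of the following consonant.
Since the segment that changes precedes the conditioning segment, the assimilation is regressive.

regressive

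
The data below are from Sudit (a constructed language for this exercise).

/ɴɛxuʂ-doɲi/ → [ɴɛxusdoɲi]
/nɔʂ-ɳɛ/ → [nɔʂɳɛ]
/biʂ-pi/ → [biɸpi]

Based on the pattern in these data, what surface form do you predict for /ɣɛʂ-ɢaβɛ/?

The data show regressive place assimilation: /ʂ/ → [s] before /d/; /ʂ/ → [ɸ] before /p/. In each pair only place changes, matching the following consonant, while manner and voice stay constant.
No alternation appears in [nɔʂɳɛ]: there the adjacent consonants already agree in place (/ʂ/ and /ɳ/ are both retroflex), so this form is consistent with the same rule.
/ʂ/ is a voiceless retroflex fricative. The following trigger /ɢ/ is uvular, so /ʂ/ must become uvular as well.
A voiceless uvular fricative is [χ], so the surface segment is [χ].

[ɣɛχɢaβɛ]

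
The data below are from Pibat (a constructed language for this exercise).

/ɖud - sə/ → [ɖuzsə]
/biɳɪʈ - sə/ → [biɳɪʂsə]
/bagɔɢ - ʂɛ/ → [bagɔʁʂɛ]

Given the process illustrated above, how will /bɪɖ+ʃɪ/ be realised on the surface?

The data show regressive manner assimilation: /d/ → [z] before /s/; /ʈ/ → [ʂ] before /s/; /ɢ/ → [ʁ] before /ʂ/. In each pair only manner changes, matching the following consonant, while place and voice stay constant.
The rule targets /ɖ/ (voiced retroflex stop), which sits before the trigger /ʃ/ (fricative).
A voiced retroflex fricative is [ʐ], so the surface segment is [ʐ].

[bɪʐʃɪ]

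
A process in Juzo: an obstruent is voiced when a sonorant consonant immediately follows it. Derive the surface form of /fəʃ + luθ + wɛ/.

[fəʒluðwɛ]

/ʃ/ is a voiceless postalveolar fricative. The following trigger /l/ is voiced, so /ʃ/ must become voiced as well.
A voiced postalveolar fricative is [ʒ], so the surface segment is [ʒ].
At the second juncture, /θ/ likewise becomes [ð] adjacent to /w/.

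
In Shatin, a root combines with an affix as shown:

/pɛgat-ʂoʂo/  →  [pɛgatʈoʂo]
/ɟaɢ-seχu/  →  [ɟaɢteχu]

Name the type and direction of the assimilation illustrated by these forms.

Underlying /ʂ/ is realised as [ʈ] next to /t/; /t/ itself does not change.
/ʂ/ is a fricative while /t/ is a stop; the output [ʈ] is a stop, matching the trigger — so the feature that spreads is manner.
Place and voice are unchanged, so the assimilation is partial, not total.
The same holds elsewhere in the data: /s/ → [t] after /ɢ/ (fricative → stop, matching a stop) — only manner changes, and always toward the preceding segment.
Since the segment that changes follows the conditioning segment, the assimilation is progressive.

progressive manner assimilation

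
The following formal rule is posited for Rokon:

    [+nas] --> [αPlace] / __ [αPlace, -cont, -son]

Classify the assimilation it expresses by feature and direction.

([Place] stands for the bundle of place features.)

The rule copies the place features (abbreviated [Place]) from the environment onto the target, so the assimilating feature is place.
Since the environment is written after the underscore, the trigger follows the target; the direction is regressive.

regressive place assimilation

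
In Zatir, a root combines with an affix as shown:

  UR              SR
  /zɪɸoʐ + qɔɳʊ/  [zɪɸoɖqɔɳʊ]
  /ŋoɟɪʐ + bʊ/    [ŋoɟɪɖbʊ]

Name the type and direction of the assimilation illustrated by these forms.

regressive manner assimilation

The segment that alternates is /ʐ/, which surfaces as [ɖ] when adjacent to /q/.
The change fricative → stop matches the manner of the following /q/, identifying this as manner assimilation.
Place and voice are unchanged, so the assimilation is partial, not total.
Checking the remaining alternation: /ʐ/ → [ɖ] before /b/ (fricative → stop, matching a stop) — only manner changes, and always toward the following segment.
Since the segment that changes precedes the conditioning segment, the assimilation is regressive.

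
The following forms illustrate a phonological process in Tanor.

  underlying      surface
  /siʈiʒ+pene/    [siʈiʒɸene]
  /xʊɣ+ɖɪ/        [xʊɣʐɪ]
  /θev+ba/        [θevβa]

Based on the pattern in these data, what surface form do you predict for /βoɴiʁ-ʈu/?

The data show progressive manner assimilation: /p/ → [ɸ] after /ʒ/; /ɖ/ → [ʐ] after /ɣ/; /b/ → [β] after /v/. In each pair only manner changes, matching the preceding consonant, while place and voice stay constant.
/ʈ/ is a voiceless retroflex stop. The preceding trigger /ʁ/ is a fricative, so /ʈ/ must become a fricative as well.
A voiceless retroflex fricative is [ʂ], so the surface segment is [ʂ].

[βoɴiʁʂu]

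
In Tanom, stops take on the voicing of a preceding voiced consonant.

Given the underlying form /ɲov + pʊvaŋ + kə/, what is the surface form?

/p/ is a voiceless bilabial stop. The preceding trigger /v/ is voiced, so /p/ must become voiced as well.
The voiced bilabial stop is [b], so /p/ → [b].
At the second juncture, /k/ likewise becomes [g] adjacent to /ŋ/.

[ɲovbʊvaŋgə]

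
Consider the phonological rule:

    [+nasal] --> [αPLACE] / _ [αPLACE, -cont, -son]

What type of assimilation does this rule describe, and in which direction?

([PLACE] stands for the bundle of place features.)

regressive place assimilation

The shared variable α links the value of the place features (abbreviated [PLACE]) on the target to the same value on the neighbouring segment, so place is the feature that assimilates.
Since the environment is written after the underscore, the trigger follows the target; the direction is regressive.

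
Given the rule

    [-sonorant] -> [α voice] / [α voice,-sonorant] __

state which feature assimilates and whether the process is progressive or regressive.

progressive voicing assimilation

The shared variable α links the value of [voice] on the target to the same value on the neighbouring segment, so voicing is the feature that assimilates.
Since the environment is written before the underscore, the trigger precedes the target; the direction is progressive.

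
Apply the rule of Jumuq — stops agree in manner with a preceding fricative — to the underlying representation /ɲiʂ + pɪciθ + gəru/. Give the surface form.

/p/ is a voiceless bilabial stop. The preceding trigger /ʂ/ is a fricative, so /p/ must become a fricative as well.
Changing only its manner to fricative gives [ɸ] — the voiceless bilabial fricative.
The same rule applies at the second boundary: /g/ → [ɣ] next to /θ/.

[ɲiʂɸɪciθɣəru]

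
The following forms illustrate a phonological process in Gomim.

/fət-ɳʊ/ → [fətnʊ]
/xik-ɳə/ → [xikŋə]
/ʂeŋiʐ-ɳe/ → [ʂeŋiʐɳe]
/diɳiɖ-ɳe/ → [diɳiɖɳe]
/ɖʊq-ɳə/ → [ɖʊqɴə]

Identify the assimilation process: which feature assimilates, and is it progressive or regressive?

Underlying /ɳ/ is realised as [n] next to /t/; /t/ itself does not change.
/ɳ/ is retroflex while /t/ is alveolar; the output [n] is alveolar, matching the trigger — so the feature that spreads is place.
Manner and voice are unchanged, so the assimilation is partial, not total.
The same holds elsewhere in the data: /ɳ/ → [ŋ] after /k/ (retroflex → velar, matching velar); /ɳ/ → [ɴ] after /q/ (retroflex → uvular, matching uvular) — only place changes, and always toward the preceding segment.
Nothing changes in [ʂeŋiʐɳe], [diɳiɖɳe]: there the adjacent consonants already agree in place (/ɳ/ and /ʐ/ are both retroflex; /ɳ/ and /ɖ/ are both retroflex), so these forms are consistent with the same rule.
The trigger is the preceding segment, so the direction is progressive (perseverative).

progressive place assimilation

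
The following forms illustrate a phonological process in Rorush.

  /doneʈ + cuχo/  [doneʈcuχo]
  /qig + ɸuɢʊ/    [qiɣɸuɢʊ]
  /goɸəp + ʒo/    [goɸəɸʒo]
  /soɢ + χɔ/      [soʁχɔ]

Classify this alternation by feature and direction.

regressive manner assimilation

The segment that alternates is /g/, which surfaces as [ɣ] when adjacent to /ɸ/.
The change stop → fricative matches the manner of the following /ɸ/, identifying this as manner assimilation.
Place and voice are unchanged, so the assimilation is partial, not total.
The other alternating forms pattern the same way: /p/ → [ɸ] before /ʒ/ (stop → fricative, matching a fricative); /ɢ/ → [ʁ] before /χ/ (stop → fricative, matching a fricative) — only manner changes, and always toward the following segment.
Nothing changes in [doneʈcuχo]: there the adjacent consonants already agree in manner (/ʈ/ and /c/ are both stops), so this form is consistent with the same rule.
The trigger is the following segment, so the direction is regressive (anticipatory).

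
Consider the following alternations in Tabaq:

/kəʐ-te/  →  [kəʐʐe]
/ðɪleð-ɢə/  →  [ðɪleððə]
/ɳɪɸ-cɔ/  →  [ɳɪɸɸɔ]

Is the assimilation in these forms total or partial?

total assimilation

Comparing underlying and surface forms, /t/ → [ʐ] is the alternation; the neighbouring /ʐ/ is constant.
The output [ʐ] is identical to the trigger /ʐ/ — every feature (place, manner, voicing) has been copied — so this is total assimilation.
The other forms behave the same way: /ɢ/ → [ð] after /ð/; /c/ → [ɸ] after /ɸ/ — in each case the output is a copy of the preceding consonant.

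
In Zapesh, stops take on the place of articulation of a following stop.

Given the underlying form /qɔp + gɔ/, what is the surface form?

[qɔkgɔ]

The rule targets /p/ (voiceless bilabial stop), which sits before the trigger /g/ (velar).
A voiceless velar stop is [k], so the surface segment is [k].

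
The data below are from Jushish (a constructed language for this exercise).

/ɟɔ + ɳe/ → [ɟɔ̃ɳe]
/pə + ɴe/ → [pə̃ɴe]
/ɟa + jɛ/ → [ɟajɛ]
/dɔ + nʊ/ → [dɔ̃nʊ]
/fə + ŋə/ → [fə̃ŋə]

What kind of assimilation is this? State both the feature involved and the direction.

regressive nasality assimilation (vowel nasalisation)

The vowel /ɔ/ surfaces as nasalised [ɔ̃] next to the following nasal /ɳ/ — it has acquired the [+nasal] feature of its neighbour.
The other forms show the same pattern: /ə/ → [ə̃] before /ɴ/; /ɔ/ → [ɔ̃] before /n/; /ə/ → [ə̃] before /ŋ/ — each time a vowel is nasalised next to a following nasal.
No change occurs in [ɟajɛ] because the vowel at the boundary is adjacent to an oral consonant, not a nasal (/a/ next to /j/).
Because the conditioning nasal is to the right of the vowel that changes, the process is regressive (anticipatory).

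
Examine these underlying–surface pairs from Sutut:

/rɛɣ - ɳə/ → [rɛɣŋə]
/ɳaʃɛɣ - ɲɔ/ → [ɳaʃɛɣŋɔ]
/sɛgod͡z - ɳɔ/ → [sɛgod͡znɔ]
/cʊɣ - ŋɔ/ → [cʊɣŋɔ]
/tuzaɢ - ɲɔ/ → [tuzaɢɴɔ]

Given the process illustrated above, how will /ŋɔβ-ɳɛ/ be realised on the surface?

The data show progressive place assimilation: /ɳ/ → [ŋ] after /ɣ/; /ɲ/ → [ŋ] after /ɣ/; /ɳ/ → [n] after /d͡z/; /ɲ/ → [ɴ] after /ɢ/. In each pair only place changes, matching the preceding consonant, while manner and voice stay constant.
Nothing changes in [cʊɣŋɔ]: there the adjacent consonants already agree in place (/ŋ/ and /ɣ/ are both velar), so this form is consistent with the same rule.
/ɳ/ is a voiced retroflex nasal. The preceding trigger /β/ is bilabial, so /ɳ/ must become bilabial as well.
The voiced bilabial nasal is [m], so /ɳ/ → [m].

[ŋɔβmɛ]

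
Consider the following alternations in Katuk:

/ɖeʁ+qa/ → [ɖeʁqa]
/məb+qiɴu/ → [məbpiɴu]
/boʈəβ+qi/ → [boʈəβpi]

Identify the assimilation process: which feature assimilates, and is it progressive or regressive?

progressive place assimilation

Underlying /q/ is realised as [p] next to /b/; /b/ itself does not change.
The change uvular → bilabial matches the place of the preceding /b/, identifying this as place assimilation.
Manner and voice are unchanged, so the assimilation is partial, not total.
The other alternating form patterns the same way: /q/ → [p] after /β/ (uvular → bilabial, matching bilabial) — only place changes, and always toward the preceding segment.
No alternation appears in [ɖeʁqa]: there the adjacent consonants already agree in place (/q/ and /ʁ/ are both uvular), so this form is consistent with the same rule.
Since the segment that changes follows the conditioning segment, the assimilation is progressive.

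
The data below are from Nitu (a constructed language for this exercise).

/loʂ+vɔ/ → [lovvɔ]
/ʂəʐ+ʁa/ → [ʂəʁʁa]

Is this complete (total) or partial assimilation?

Comparing underlying and surface forms, /ʂ/ → [v] is the alternation; the neighbouring /v/ is constant.
The output [v] is identical to the trigger /v/ — every feature (place, manner, voicing) has been copied — so this is total assimilation.
The remaining alternation confirms this: /ʐ/ → [ʁ] before /ʁ/ — in each case the output is a copy of the following consonant.

total assimilation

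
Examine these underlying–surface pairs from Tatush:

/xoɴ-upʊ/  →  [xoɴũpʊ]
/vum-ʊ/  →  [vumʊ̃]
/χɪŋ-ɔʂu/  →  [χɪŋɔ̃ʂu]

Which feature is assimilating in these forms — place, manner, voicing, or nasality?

The vowel /u/ surfaces as nasalised [ũ] next to the preceding nasal /ɴ/ — it has acquired the [+nasal] feature of its neighbour.
Likewise in the remaining data: /ʊ/ → [ʊ̃] after /m/; /ɔ/ → [ɔ̃] after /ŋ/ — each time a vowel is nasalised next to a preceding nasal.

nasality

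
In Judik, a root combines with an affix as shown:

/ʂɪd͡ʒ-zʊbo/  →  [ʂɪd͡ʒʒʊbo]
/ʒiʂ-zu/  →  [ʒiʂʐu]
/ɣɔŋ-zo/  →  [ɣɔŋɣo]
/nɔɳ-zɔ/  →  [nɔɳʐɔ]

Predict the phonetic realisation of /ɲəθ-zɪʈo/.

[ɲəθðɪʈo]

The data show progressive place assimilation: /z/ → [ʒ] after /d͡ʒ/; /z/ → [ʐ] after /ʂ/; /z/ → [ɣ] after /ŋ/; /z/ → [ʐ] after /ɳ/. In each pair only place changes, matching the preceding consonant, while manner and voice stay constant.
/z/ is a voiced alveolar fricative. The preceding trigger /θ/ is dental, so /z/ must become dental as well.
The voiced dental fricative is [ð], so /z/ → [ð].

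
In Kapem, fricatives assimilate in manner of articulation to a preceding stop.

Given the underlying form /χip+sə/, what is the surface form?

[χiptə]

The rule targets /s/ (voiceless alveolar fricative), which sits after the trigger /p/ (stop).
Changing only its manner to stop gives [t] — the voiceless alveolar stop.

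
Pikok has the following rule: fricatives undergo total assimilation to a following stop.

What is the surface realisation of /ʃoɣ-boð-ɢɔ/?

[ʃobboɢɢɔ]

/ɣ/ is the segment targeted by the rule; it sits immediately before /b/, so it assimilates completely and surfaces as [b].
At the second juncture, /ð/ likewise becomes [ɢ] adjacent to /ɢ/.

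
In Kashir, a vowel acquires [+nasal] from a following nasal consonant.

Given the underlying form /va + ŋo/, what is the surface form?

The vowel /a/ is adjacent to the following nasal /ŋ/, so it acquires [+nasal] and surfaces as [ã].

[vãŋo]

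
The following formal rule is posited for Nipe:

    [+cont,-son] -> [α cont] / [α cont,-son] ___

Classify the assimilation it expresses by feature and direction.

progressive manner assimilation

The shared variable α links the value of [cont] on the target to that of the neighbouring obstruent. [cont] distinguishes stops from fricatives — a manner-of-articulation feature — so this is manner assimilation.
The conditioning segment sits to the left of the focus bar, meaning the trigger precedes the segment that changes — progressive assimilation.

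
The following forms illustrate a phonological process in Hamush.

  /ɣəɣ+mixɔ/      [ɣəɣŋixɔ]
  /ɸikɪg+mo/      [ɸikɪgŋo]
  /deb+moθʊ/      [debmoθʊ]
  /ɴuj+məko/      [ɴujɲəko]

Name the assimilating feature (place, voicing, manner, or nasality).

place

The segment that alternates is /m/, which surfaces as [ŋ] when adjacent to /ɣ/.
The change bilabial → velar matches the place of the preceding /ɣ/, identifying this as place assimilation.
The other alternating forms pattern the same way: /m/ → [ŋ] after /g/ (bilabial → velar, matching velar); /m/ → [ɲ] after /j/ (bilabial → palatal, matching palatal) — only place changes, and always toward the preceding segment.
No alternation appears in [debmoθʊ]: there the adjacent consonants already agree in place (/m/ and /b/ are both bilabial), so this form is consistent with the same rule.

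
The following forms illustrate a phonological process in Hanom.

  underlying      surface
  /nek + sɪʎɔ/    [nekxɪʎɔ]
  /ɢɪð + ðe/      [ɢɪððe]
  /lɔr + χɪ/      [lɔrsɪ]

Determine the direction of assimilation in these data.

The segment that alternates is /s/, which surfaces as [x] when adjacent to /k/.
The change alveolar → velar matches the place of the preceding /k/, identifying this as place assimilation.
The other alternating form patterns the same way: /χ/ → [s] after /r/ (uvular → alveolar, matching alveolar) — only place changes, and always toward the preceding segment.
No alternation appears in [ɢɪððe]: there the adjacent consonants already agree in place (/ð/ and /ð/ are both dental), so this form is consistent with the same rule.
Since the segment that changes follows the conditioning segment, the assimilation is progressive.

progressive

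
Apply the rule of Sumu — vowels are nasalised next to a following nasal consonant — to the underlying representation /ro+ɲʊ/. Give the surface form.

[rõɲʊ]

/o/ sits next to the nasal /ɲ/ and is therefore nasalised to [õ].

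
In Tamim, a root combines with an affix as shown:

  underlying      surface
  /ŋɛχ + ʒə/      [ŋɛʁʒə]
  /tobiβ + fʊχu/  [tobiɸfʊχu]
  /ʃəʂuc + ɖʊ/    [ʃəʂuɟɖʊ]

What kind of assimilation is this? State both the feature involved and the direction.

regressive voicing assimilation

Comparing underlying and surface forms, /χ/ → [ʁ] is the alternation; the neighbouring /ʒ/ is constant.
The change voiceless → voiced matches the voicing of the following /ʒ/, identifying this as voicing assimilation.
Place and manner are unchanged, so the assimilation is partial, not total.
The same holds elsewhere in the data: /β/ → [ɸ] before /f/ (voiced → voiceless, matching voiceless); /c/ → [ɟ] before /ɖ/ (voiceless → voiced, matching voiced) — only voicing changes, and always toward the following segment.
Since the segment that changes precedes the conditioning segment, the assimilation is regressive.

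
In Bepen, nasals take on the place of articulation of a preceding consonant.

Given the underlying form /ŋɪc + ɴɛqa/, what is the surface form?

/ɴ/ is a voiced uvular nasal. The preceding trigger /c/ is palatal, so /ɴ/ must become palatal as well.
The voiced palatal nasal is [ɲ], so /ɴ/ → [ɲ].

[ŋɪcɲɛqa]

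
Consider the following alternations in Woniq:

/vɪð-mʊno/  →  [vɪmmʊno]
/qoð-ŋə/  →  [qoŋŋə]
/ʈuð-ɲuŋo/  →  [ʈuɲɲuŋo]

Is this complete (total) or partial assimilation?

The segment that alternates is /ð/, which surfaces as [m] when adjacent to /m/.
The output [m] is identical to the trigger /m/ — every feature (place, manner, voicing) has been copied — so this is total assimilation.
The remaining alternations confirm this: /ð/ → [ŋ] before /ŋ/; /ð/ → [ɲ] before /ɲ/ — in each case the output is a copy of the following consonant.

total assimilation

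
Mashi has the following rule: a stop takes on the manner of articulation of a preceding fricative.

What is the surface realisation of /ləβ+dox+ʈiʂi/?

The rule targets /d/ (voiced alveolar stop), which sits after the trigger /β/ (fricative).
A voiced alveolar fricative is [z], so the surface segment is [z].
The same rule applies at the second boundary: /ʈ/ → [ʂ] next to /x/.

[ləβzoxʂiʂi]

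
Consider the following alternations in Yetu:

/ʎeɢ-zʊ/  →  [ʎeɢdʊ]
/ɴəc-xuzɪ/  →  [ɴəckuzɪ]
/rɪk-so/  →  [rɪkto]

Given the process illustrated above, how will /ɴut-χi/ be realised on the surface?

The data show progressive manner assimilation: /z/ → [d] after /ɢ/; /x/ → [k] after /c/; /s/ → [t] after /k/. In each pair only manner changes, matching the preceding consonant, while place and voice stay constant.
The rule targets /χ/ (voiceless uvular fricative), which sits after the trigger /t/ (stop).
The voiceless uvular stop is [q], so /χ/ → [q].

[ɴutqi]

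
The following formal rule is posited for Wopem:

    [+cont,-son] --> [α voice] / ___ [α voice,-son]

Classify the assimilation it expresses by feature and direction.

The rule copies [voice] from the environment onto the target, so the assimilating feature is voicing.
The conditioning segment sits to the right of the focus bar, meaning the trigger follows the segment that changes — regressive assimilation.

regressive voicing assimilation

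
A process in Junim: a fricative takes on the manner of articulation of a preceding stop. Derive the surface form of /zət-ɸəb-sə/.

[zətpəbtə]

/ɸ/ is a voiceless bilabial fricative. The preceding trigger /t/ is a stop, so /ɸ/ must become a stop as well.
A voiceless bilabial stop is [p], so the surface segment is [p].
The same rule applies at the second boundary: /s/ → [t] next to /b/.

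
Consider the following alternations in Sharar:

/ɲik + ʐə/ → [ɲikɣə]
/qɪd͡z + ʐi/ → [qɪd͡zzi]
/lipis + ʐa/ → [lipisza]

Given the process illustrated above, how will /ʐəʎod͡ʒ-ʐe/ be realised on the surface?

[ʐəʎod͡ʒʒe]

The data show progressive place assimilation: /ʐ/ → [ɣ] after /k/; /ʐ/ → [z] after /d͡z/; /ʐ/ → [z] after /s/. In each pair only place changes, matching the preceding consonant, while manner and voice stay constant.
The rule targets /ʐ/ (voiced retroflex fricative), which sits after the trigger /d͡ʒ/ (postalveolar).
Changing only its place to postalveolar gives [ʒ] — the voiced postalveolar fricative.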